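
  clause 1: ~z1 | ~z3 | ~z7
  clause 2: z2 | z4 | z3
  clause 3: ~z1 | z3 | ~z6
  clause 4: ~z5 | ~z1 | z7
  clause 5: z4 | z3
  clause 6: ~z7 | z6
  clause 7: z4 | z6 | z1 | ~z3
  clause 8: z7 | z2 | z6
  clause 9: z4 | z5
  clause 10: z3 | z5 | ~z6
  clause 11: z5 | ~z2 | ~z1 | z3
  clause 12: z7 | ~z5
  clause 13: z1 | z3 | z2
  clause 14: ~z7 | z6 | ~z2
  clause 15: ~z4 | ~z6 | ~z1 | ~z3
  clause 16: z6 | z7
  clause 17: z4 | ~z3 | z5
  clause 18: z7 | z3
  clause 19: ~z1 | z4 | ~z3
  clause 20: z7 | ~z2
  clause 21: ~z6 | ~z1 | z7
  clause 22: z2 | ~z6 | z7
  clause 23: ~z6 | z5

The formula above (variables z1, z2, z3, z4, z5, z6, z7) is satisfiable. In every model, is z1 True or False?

Suppose z1 = 1.
Suppose z3 = 0.
Unit clause (~z6) forces z6 = 0.
Unit clause (z4) forces z4 = 1.
Unit clause (~z7) forces z7 = 0.
But (z7) is also a unit clause — contradiction.
Undo z3 and try z3 = 1.
Unit clause (~z7) forces z7 = 0.
Unit clause (~z5) forces z5 = 0.
Unit clause (z4) forces z4 = 1.
Unit clause (~z6) forces z6 = 0.
But (z6) is also a unit clause — contradiction.
Neither z3 = 1 nor z3 = 0 works.
So every satisfying assignment has z1 = False.

False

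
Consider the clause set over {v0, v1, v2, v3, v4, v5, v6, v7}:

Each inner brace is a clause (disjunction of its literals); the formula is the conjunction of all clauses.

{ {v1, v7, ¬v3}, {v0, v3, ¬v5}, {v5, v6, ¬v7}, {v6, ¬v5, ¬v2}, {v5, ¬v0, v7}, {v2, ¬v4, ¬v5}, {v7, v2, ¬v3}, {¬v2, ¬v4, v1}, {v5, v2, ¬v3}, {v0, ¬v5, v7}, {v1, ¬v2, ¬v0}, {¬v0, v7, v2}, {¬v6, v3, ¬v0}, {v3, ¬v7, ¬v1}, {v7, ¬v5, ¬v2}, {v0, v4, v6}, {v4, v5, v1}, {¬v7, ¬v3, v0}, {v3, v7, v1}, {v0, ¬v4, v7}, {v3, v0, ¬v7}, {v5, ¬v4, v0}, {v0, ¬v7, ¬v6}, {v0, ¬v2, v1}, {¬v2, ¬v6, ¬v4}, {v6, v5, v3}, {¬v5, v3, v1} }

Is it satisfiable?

Suppose v1 = True.
Suppose v3 = True.
Suppose v7 = False.
(v2) alone gives v2 = True.
(¬v5) alone gives v5 = False.
(¬v0) alone gives v0 = False.
(¬v4) alone gives v4 = False.
(v6) alone gives v6 = True.
All clauses are satisfied.
A satisfying assignment: v0=False,  v1=True,  v2=True,  v3=True,  v4=False,  v5=False,  v6=True,  v7=False.

Yes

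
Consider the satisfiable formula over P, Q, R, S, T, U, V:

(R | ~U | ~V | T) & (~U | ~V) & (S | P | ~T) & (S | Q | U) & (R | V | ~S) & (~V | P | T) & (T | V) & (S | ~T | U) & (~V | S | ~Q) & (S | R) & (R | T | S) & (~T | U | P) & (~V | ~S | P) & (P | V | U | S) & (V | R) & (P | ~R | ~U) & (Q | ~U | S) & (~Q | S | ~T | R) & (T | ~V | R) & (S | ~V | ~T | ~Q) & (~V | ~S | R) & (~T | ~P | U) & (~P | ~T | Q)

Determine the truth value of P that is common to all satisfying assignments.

True

Suppose P = 0.
Try U = 0.
The clause (~T) is unit, so T = 0.
The clause (~V) is unit, so V = 0.
But (V) is also a unit clause — contradiction.
Undo U and try U = 1.
The clause (~V) is unit, so V = 0.
The clause (T) is unit, so T = 1.
The clause (S) is unit, so S = 1.
The clause (R) is unit, so R = 1.
But (~R) is also a unit clause — contradiction.
Neither U = 1 nor U = 0 works.
So every satisfying assignment has P = True.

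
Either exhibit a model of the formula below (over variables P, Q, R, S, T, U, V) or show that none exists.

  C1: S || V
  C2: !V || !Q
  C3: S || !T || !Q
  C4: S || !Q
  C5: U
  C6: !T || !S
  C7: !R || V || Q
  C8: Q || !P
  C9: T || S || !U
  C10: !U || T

(U) alone gives U = true.
(T) alone gives T = true.
(!S) alone gives S = false.
(V) alone gives V = true.
(!Q) alone gives Q = false.
(!P) alone gives P = false.
No clause remains; R is free.

P=false, Q=false, R=true, S=false, T=true, U=true, V=true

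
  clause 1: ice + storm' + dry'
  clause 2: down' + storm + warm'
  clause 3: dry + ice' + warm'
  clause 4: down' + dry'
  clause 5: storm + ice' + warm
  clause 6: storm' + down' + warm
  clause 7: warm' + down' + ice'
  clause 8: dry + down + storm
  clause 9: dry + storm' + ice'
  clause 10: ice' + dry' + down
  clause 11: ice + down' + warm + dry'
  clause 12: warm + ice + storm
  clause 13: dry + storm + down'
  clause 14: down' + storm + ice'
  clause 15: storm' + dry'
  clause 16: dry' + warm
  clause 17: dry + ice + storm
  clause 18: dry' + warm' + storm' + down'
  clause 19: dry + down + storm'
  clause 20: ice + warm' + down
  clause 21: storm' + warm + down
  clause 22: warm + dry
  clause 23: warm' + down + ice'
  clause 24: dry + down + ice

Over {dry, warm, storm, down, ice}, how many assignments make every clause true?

There are 2^5 = 32 truth assignments over (dry, warm, storm, down, ice).
Split on warm. With warm = 1, the clauses containing warm are satisfied and warm' drops from the rest; 1 of the 2^4 = 16 assignments to the other variables satisfy what remains.
With warm = 0, by the same count on the reduced clause set, 0 assignments work.
Total: 1 + 0 = 1.

1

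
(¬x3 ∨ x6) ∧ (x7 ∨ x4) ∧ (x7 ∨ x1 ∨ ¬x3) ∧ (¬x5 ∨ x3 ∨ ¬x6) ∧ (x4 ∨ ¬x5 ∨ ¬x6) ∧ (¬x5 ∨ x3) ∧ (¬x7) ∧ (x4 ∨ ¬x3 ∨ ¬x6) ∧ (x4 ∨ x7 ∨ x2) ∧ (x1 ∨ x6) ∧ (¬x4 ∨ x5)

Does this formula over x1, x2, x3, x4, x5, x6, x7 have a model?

(¬x7) alone gives x7 = False.
(x4) alone gives x4 = True.
(x5) alone gives x5 = True.
(x3) alone gives x3 = True.
(x6) alone gives x6 = True.
(x1) alone gives x1 = True.
All clauses hold; x2 can take either value.
A satisfying assignment: x1 ↦ True, x2 ↦ True, x3 ↦ True, x4 ↦ True, x5 ↦ True, x6 ↦ True, x7 ↦ False.

Yes, satisfiable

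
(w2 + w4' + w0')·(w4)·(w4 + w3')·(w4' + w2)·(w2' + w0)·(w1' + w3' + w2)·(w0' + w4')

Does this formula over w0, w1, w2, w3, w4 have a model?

Unit clause (w4) forces w4 = 1.
Unit clause (w2) forces w2 = 1.
Unit clause (w0) forces w0 = 1.
Now (w0') is unsatisfied and unit — conflict.
No assignment satisfies every clause.

No, unsatisfiable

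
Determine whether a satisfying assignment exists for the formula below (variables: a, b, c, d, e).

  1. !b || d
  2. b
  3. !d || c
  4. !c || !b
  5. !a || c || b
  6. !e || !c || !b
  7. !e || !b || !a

No, unsatisfiable

(b) alone gives b = true.
(d) alone gives d = true.
(c) alone gives c = true.
That conflicts with the unit clause (!c).
No assignment satisfies every clause.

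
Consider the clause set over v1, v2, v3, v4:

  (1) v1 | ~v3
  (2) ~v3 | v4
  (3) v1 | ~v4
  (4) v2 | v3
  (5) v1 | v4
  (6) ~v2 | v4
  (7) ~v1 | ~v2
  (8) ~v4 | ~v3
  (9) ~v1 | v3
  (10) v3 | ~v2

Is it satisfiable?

Suppose v1 = 1.
The clause (~v2) is unit, so v2 = 0.
The clause (v3) is unit, so v3 = 1.
The clause (v4) is unit, so v4 = 1.
That conflicts with the unit clause (~v4).
Backtrack on v1: now try v1 = 0.
The clause (~v3) is unit, so v3 = 0.
The clause (~v4) is unit, so v4 = 0.
That conflicts with the unit clause (v4).
Neither v1 = 1 nor v1 = 0 works.
No assignment satisfies every clause.

Unsatisfiable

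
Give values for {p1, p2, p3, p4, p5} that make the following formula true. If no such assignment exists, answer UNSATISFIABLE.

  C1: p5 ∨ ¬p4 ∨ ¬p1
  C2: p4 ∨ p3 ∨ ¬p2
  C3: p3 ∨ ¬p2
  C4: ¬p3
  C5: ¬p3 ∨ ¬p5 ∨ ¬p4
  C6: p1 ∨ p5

p1 ↦ False, p2 ↦ False, p3 ↦ False, p4 ↦ True, p5 ↦ True

Unit clause (¬p3) forces p3 = False.
Unit clause (¬p2) forces p2 = False.
Case p1 = False:
Unit clause (p5) forces p5 = True.
Every clause is now satisfied; p4 is unconstrained.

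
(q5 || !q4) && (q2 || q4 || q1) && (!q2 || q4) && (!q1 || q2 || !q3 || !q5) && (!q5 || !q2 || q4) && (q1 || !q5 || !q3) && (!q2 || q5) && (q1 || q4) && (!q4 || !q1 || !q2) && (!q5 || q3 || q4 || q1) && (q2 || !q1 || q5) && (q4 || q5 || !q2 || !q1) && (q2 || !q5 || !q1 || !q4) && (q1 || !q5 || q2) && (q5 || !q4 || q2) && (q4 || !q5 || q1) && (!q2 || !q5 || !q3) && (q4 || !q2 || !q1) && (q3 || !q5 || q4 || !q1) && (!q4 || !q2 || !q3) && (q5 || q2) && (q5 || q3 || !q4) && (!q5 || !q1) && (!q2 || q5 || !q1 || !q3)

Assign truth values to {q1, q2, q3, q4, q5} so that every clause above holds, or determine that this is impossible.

q1 ↦ false; q2 ↦ true; q3 ↦ false; q4 ↦ true; q5 ↦ true

Case q5 = true:
Unit clause (!q1) forces q1 = false.
Unit clause (!q3) forces q3 = false.
Unit clause (q4) forces q4 = true.
Unit clause (q2) forces q2 = true.
All clauses are satisfied.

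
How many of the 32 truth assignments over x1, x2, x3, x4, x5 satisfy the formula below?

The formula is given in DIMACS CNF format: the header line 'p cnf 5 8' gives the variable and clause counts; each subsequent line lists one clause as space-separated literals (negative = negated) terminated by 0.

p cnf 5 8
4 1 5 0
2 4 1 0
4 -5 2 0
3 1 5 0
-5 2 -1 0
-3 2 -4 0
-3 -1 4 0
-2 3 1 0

There are 2^5 = 32 truth assignments over (x1, x2, x3, x4, x5).
Split on x2. With x2 = True, the clauses containing x2 are satisfied and ¬x2 drops from the rest; 9 of the 2^4 = 16 assignments to the other variables satisfy what remains.
With x2 = False, by the same count on the reduced clause set, 3 assignments work.
Total: 9 + 3 = 12.

12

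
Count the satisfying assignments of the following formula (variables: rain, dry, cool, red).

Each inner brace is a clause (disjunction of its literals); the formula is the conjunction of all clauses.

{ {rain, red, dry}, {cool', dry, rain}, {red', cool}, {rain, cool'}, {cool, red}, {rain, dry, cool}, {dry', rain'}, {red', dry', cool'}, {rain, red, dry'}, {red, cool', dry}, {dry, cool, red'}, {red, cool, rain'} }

There are 2^4 = 16 truth assignments over (rain, dry, cool, red).
Check each against the 12 clauses (columns in the order rain, dry, cool, red):
  F F F F  ✗ fails (rain + red + dry)
  F F F T  ✗ fails (red' + cool)
  F F T F  ✗ fails (rain + red + dry)
  F F T T  ✗ fails (cool' + dry + rain)
  F T F F  ✗ fails (cool + red)
  F T F T  ✗ fails (red' + cool)
  F T T F  ✗ fails (rain + cool')
  F T T T  ✗ fails (rain + cool')
  T F F F  ✗ fails (cool + red)
  T F F T  ✗ fails (red' + cool)
  T F T F  ✗ fails (red + cool' + dry)
  T F T T  ✓ satisfies all
  T T F F  ✗ fails (cool + red)
  T T F T  ✗ fails (red' + cool)
  T T T F  ✗ fails (dry' + rain')
  T T T T  ✗ fails (dry' + rain')
1 of the 16 rows is a model.

1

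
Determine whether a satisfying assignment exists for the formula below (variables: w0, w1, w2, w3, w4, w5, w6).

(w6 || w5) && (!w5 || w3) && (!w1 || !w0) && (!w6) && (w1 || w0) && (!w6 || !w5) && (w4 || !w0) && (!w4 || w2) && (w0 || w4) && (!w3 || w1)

From the singleton clause (!w6), w6 = false.
From the singleton clause (w5), w5 = true.
From the singleton clause (w3), w3 = true.
From the singleton clause (w1), w1 = true.
From the singleton clause (!w0), w0 = false.
From the singleton clause (w4), w4 = true.
From the singleton clause (w2), w2 = true.
This assignment satisfies each clause.
A satisfying assignment: w0: false,  w1: true,  w2: true,  w3: true,  w4: true,  w5: true,  w6: false.

Yes, satisfiable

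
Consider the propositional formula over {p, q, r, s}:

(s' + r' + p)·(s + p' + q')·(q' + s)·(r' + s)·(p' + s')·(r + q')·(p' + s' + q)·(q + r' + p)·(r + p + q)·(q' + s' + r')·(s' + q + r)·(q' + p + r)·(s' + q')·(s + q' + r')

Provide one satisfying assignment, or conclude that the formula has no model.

Try q = 0.
Try r = 0.
(p) alone gives p = 1.
(s') alone gives s = 0.
Every clause now holds.

p ↦ 1, q ↦ 0, r ↦ 0, s ↦ 0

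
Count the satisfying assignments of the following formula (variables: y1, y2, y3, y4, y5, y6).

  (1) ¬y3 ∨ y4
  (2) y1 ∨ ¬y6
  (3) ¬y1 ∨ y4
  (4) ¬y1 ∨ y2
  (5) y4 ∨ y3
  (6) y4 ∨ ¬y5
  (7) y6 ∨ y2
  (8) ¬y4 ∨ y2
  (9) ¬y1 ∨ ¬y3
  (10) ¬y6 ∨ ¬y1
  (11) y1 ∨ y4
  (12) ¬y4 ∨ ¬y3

There are 2^6 = 64 truth assignments over (y1, y2, y3, y4, y5, y6).
Split on y2. With y2 = True, the clauses containing y2 are satisfied and ¬y2 drops from the rest; 4 of the 2^5 = 32 assignments to the other variables satisfy what remains.
With y2 = False, by the same count on the reduced clause set, 0 assignments work.
Total: 4 + 0 = 4.

4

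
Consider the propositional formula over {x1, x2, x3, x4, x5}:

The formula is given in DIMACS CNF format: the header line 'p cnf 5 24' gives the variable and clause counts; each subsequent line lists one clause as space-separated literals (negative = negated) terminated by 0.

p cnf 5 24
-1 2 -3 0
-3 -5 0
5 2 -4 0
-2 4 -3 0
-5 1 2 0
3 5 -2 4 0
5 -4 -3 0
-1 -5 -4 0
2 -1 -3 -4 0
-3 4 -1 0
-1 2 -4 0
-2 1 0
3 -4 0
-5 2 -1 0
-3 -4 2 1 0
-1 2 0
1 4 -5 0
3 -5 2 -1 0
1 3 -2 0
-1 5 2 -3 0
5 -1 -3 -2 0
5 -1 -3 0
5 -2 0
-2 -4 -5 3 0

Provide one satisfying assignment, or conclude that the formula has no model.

x1 ↦ False; x2 ↦ False; x3 ↦ False; x4 ↦ False; x5 ↦ False

Case x3 = False:
(¬x4) alone gives x4 = False.
Case x5 = False:
(¬x2) alone gives x2 = False.
(¬x1) alone gives x1 = False.
This assignment satisfies each clause.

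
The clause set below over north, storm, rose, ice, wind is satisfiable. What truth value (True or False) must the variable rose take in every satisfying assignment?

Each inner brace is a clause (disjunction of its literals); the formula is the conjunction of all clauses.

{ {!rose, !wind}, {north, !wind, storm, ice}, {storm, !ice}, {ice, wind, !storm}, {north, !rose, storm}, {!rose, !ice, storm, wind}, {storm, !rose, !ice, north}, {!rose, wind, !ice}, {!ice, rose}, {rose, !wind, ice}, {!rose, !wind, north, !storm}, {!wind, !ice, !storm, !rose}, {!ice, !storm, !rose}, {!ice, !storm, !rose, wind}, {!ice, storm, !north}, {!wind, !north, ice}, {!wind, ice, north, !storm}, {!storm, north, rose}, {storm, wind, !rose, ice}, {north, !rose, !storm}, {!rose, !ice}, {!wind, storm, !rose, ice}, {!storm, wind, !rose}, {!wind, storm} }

False

Suppose rose = true.
From the singleton clause (!wind), wind = false.
From the singleton clause (!ice), ice = false.
From the singleton clause (!storm), storm = false.
That conflicts with the unit clause (storm).
So every satisfying assignment has rose = False.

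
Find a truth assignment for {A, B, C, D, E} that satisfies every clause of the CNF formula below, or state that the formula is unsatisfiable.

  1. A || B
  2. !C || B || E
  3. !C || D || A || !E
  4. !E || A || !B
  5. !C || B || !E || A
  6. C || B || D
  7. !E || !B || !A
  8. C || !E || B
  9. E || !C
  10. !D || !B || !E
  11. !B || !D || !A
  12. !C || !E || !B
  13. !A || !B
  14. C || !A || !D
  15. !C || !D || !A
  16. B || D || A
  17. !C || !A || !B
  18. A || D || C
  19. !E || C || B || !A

A ↦ false,  B ↦ true,  C ↦ false,  D ↦ true,  E ↦ false

Branch on A: set A = false.
(B) alone gives B = true.
(!E) alone gives E = false.
(!C) alone gives C = false.
(D) alone gives D = true.
This assignment satisfies each clause.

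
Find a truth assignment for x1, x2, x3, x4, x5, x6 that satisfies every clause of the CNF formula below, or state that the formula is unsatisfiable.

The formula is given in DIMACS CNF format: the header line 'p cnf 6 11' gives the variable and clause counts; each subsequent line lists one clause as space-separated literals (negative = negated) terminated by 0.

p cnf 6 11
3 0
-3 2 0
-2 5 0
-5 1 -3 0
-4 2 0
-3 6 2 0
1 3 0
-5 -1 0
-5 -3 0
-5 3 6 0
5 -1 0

UNSATISFIABLE

(x3) alone gives x3 = True.
(x2) alone gives x2 = True.
(x5) alone gives x5 = True.
But (¬x5) is also a unit clause — contradiction.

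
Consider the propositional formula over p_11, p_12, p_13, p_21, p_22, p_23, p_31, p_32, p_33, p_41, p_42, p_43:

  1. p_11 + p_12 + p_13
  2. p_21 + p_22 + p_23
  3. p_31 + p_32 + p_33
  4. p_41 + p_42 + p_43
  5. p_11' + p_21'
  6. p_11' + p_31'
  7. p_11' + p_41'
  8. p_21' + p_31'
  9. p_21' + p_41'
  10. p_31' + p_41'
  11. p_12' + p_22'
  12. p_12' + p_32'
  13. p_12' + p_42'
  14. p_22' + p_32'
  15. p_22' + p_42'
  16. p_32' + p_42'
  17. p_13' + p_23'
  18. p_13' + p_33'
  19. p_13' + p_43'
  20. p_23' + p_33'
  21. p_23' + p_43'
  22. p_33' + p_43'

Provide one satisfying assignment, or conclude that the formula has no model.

Case p_11 = 0:
Case p_12 = 1:
The clause (p_22') is unit, so p_22 = 0.
The clause (p_32') is unit, so p_32 = 0.
The clause (p_42') is unit, so p_42 = 0.
Case p_21 = 1:
The clause (p_31') is unit, so p_31 = 0.
The clause (p_33) is unit, so p_33 = 1.
The clause (p_41') is unit, so p_41 = 0.
The clause (p_43) is unit, so p_43 = 1.
But (p_43') is also a unit clause — contradiction.
So p_21 must be the other value — set p_21 = 0.
The clause (p_23) is unit, so p_23 = 1.
The clause (p_13') is unit, so p_13 = 0.
The clause (p_33') is unit, so p_33 = 0.
The clause (p_31) is unit, so p_31 = 1.
The clause (p_41') is unit, so p_41 = 0.
The clause (p_43) is unit, so p_43 = 1.
But (p_43') is also a unit clause — contradiction.
Neither p_21 = 1 nor p_21 = 0 works.
So p_12 must be the other value — set p_12 = 0.
The clause (p_13) is unit, so p_13 = 1.
The clause (p_23') is unit, so p_23 = 0.
The clause (p_33') is unit, so p_33 = 0.
The clause (p_43') is unit, so p_43 = 0.
Case p_21 = 1:
The clause (p_31') is unit, so p_31 = 0.
The clause (p_32) is unit, so p_32 = 1.
The clause (p_41') is unit, so p_41 = 0.
The clause (p_42) is unit, so p_42 = 1.
But (p_42') is also a unit clause — contradiction.
So p_21 must be the other value — set p_21 = 0.
The clause (p_22) is unit, so p_22 = 1.
The clause (p_32') is unit, so p_32 = 0.
The clause (p_31) is unit, so p_31 = 1.
The clause (p_41') is unit, so p_41 = 0.
The clause (p_42) is unit, so p_42 = 1.
But (p_42') is also a unit clause — contradiction.
Neither p_21 = 1 nor p_21 = 0 works.
Neither p_12 = 1 nor p_12 = 0 works.
So p_11 must be the other value — set p_11 = 1.
The clause (p_21') is unit, so p_21 = 0.
The clause (p_31') is unit, so p_31 = 0.
The clause (p_41') is unit, so p_41 = 0.
Case p_22 = 1:
The clause (p_12') is unit, so p_12 = 0.
The clause (p_32') is unit, so p_32 = 0.
The clause (p_33) is unit, so p_33 = 1.
The clause (p_42') is unit, so p_42 = 0.
The clause (p_43) is unit, so p_43 = 1.
But (p_43') is also a unit clause — contradiction.
So p_22 must be the other value — set p_22 = 0.
The clause (p_23) is unit, so p_23 = 1.
The clause (p_13') is unit, so p_13 = 0.
The clause (p_33') is unit, so p_33 = 0.
The clause (p_32) is unit, so p_32 = 1.
The clause (p_12') is unit, so p_12 = 0.
The clause (p_42') is unit, so p_42 = 0.
The clause (p_43) is unit, so p_43 = 1.
But (p_43') is also a unit clause — contradiction.
Neither p_22 = 1 nor p_22 = 0 works.
Neither p_11 = 1 nor p_11 = 0 works.

UNSATISFIABLE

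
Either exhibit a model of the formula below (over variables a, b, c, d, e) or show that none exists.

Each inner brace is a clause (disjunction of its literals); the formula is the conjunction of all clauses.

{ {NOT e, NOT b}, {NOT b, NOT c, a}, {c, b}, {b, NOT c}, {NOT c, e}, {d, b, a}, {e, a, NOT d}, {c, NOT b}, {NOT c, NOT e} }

Suppose e = false.
Unit clause (NOT c) forces c = false.
Unit clause (b) forces b = true.
But (NOT b) is also a unit clause — contradiction.
Undo e and try e = true.
Unit clause (NOT b) forces b = false.
Unit clause (c) forces c = true.
But (NOT c) is also a unit clause — contradiction.
Neither e = true nor e = false works.

UNSATISFIABLE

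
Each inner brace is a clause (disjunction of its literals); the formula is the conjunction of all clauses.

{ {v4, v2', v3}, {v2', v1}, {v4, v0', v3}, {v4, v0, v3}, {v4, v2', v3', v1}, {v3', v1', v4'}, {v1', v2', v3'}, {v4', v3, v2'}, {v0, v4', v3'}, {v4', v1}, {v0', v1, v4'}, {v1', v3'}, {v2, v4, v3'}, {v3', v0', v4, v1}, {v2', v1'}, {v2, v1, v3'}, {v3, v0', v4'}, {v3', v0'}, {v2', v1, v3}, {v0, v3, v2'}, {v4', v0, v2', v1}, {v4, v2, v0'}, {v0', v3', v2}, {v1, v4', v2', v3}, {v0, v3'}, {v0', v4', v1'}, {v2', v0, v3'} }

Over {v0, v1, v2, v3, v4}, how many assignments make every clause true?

There are 2^5 = 32 truth assignments over (v0, v1, v2, v3, v4).
Split on v1. With v1 = 1, the clauses containing v1 are satisfied and v1' drops from the rest; 1 of the 2^4 = 16 assignments to the other variables satisfy what remains.
With v1 = 0, by the same count on the reduced clause set, 0 assignments work.
(One model: v0=F, v1=T, v2=F, v3=F, v4=T.)
Total: 1 + 0 = 1.

1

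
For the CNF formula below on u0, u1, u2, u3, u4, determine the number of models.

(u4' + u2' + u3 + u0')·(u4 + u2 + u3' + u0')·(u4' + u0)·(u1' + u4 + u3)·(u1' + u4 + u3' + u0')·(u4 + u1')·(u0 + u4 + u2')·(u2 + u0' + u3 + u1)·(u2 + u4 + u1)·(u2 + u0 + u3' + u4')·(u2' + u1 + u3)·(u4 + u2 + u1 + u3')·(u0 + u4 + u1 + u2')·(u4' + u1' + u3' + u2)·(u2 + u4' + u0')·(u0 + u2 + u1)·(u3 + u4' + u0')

There are 2^5 = 32 truth assignments over (u0, u1, u2, u3, u4).
Split on u3. With u3 = 1, the clauses containing u3 are satisfied and u3' drops from the rest; 3 of the 2^4 = 16 assignments to the other variables satisfy what remains.
With u3 = 0, by the same count on the reduced clause set, 0 assignments work.
(One model: u0=T, u1=F, u2=T, u3=T, u4=F.)
Total: 3 + 0 = 3.

3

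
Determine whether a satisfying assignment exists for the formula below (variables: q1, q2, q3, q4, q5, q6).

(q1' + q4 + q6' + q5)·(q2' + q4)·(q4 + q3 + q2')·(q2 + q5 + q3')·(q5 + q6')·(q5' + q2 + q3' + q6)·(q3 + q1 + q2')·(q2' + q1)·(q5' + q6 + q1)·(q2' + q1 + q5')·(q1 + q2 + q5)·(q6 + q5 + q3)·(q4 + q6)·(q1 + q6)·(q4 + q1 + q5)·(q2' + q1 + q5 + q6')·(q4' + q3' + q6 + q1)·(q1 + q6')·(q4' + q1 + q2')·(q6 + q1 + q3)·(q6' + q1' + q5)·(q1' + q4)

Try q2 = 0.
Try q5 = 1.
Try q3 = 0.
Try q6 = 0.
Unit clause (q1) forces q1 = 1.
Unit clause (q4) forces q4 = 1.
Every clause now holds.
A satisfying assignment: q1 ↦ 1,  q2 ↦ 0,  q3 ↦ 0,  q4 ↦ 1,  q5 ↦ 1,  q6 ↦ 0.

Yes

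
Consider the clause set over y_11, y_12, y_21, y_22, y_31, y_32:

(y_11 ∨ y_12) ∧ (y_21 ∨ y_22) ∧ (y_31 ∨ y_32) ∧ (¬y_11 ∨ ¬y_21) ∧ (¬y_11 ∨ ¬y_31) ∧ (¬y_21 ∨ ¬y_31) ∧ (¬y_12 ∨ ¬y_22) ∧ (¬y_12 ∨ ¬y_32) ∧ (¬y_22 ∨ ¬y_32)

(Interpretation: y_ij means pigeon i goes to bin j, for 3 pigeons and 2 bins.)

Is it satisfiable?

No, unsatisfiable

Try y_11 = True.
The clause (¬y_21) is unit, so y_21 = False.
The clause (y_22) is unit, so y_22 = True.
The clause (¬y_31) is unit, so y_31 = False.
The clause (y_32) is unit, so y_32 = True.
That conflicts with the unit clause (¬y_32).
So y_11 must be the other value — set y_11 = False.
The clause (y_12) is unit, so y_12 = True.
The clause (¬y_22) is unit, so y_22 = False.
The clause (y_21) is unit, so y_21 = True.
The clause (¬y_31) is unit, so y_31 = False.
The clause (y_32) is unit, so y_32 = True.
That conflicts with the unit clause (¬y_32).
Both values of y_11 lead to a conflict.
No assignment satisfies every clause.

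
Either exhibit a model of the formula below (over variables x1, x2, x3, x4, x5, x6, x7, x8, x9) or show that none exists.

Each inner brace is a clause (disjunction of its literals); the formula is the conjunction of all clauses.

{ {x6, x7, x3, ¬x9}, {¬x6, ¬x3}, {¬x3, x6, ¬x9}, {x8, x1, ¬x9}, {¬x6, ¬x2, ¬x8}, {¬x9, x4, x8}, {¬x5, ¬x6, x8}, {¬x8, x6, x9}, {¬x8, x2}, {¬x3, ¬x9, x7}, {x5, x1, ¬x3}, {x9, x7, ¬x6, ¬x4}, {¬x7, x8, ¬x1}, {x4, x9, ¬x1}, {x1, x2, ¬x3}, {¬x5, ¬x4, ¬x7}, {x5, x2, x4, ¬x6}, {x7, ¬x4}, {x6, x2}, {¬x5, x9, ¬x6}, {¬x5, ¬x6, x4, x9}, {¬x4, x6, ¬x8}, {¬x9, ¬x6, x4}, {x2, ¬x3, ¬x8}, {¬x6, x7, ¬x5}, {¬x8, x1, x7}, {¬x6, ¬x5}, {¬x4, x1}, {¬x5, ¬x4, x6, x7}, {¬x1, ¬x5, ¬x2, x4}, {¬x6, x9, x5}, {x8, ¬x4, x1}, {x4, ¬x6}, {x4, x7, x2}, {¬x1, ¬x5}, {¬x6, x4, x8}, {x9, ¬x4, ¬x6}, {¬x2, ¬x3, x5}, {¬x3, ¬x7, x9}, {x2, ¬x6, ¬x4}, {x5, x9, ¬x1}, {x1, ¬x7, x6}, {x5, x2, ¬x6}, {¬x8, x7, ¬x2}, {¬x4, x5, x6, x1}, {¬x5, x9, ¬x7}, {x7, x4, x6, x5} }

Try x6 = False.
From the singleton clause (x2), x2 = True.
Try x3 = True.
From the singleton clause (¬x9), x9 = False.
From the singleton clause (¬x8), x8 = False.
From the singleton clause (x5), x5 = True.
From the singleton clause (¬x1), x1 = False.
From the singleton clause (¬x4), x4 = False.
From the singleton clause (¬x7), x7 = False.
Every clause now holds.

x1: False,  x2: True,  x3: True,  x4: False,  x5: True,  x6: False,  x7: False,  x8: False,  x9: False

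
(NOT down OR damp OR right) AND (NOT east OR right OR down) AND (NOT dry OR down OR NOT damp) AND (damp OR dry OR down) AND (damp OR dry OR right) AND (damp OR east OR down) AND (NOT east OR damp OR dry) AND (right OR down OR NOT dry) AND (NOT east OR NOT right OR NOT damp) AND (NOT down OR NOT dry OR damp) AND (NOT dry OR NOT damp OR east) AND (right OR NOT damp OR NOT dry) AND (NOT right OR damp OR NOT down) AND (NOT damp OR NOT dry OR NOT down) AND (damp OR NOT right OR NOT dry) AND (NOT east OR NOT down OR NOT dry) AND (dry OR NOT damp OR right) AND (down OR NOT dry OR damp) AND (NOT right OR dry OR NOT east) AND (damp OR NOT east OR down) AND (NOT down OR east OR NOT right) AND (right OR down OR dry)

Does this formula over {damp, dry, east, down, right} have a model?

Try down = false.
Try east = false.
From the singleton clause (damp), damp = true.
From the singleton clause (NOT dry), dry = false.
From the singleton clause (right), right = true.
All clauses are satisfied.
A satisfying assignment: damp ↦ true; dry ↦ false; east ↦ false; down ↦ false; right ↦ true.

Yes, satisfiable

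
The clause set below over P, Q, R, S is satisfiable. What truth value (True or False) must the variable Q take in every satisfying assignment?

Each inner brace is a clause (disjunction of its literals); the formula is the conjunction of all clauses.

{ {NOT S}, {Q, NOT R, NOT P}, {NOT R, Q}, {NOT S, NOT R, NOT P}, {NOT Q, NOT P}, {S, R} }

Suppose Q = false.
Unit clause (NOT S) forces S = false.
Unit clause (NOT R) forces R = false.
Now (R) is unsatisfied and unit — conflict.
So every satisfying assignment has Q = True.

True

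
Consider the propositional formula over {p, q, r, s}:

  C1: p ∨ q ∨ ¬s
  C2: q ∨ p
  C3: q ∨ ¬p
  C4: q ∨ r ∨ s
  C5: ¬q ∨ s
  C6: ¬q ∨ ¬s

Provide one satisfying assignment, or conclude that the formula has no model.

Case q = True:
(s) alone gives s = True.
But (¬s) is also a unit clause — contradiction.
That branch fails; take q = False instead.
(p) alone gives p = True.
But (¬p) is also a unit clause — contradiction.
Neither q = True nor q = False works.

UNSATISFIABLE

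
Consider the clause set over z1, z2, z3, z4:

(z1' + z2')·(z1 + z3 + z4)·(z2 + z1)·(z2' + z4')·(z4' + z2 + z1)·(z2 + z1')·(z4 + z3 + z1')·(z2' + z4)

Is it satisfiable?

Branch on z1: set z1 = 0.
(z2) alone gives z2 = 1.
(z4') alone gives z4 = 0.
That conflicts with the unit clause (z4).
So z1 must be the other value — set z1 = 1.
(z2') alone gives z2 = 0.
That conflicts with the unit clause (z2).
Either choice for z1 ends in contradiction.
No assignment satisfies every clause.

No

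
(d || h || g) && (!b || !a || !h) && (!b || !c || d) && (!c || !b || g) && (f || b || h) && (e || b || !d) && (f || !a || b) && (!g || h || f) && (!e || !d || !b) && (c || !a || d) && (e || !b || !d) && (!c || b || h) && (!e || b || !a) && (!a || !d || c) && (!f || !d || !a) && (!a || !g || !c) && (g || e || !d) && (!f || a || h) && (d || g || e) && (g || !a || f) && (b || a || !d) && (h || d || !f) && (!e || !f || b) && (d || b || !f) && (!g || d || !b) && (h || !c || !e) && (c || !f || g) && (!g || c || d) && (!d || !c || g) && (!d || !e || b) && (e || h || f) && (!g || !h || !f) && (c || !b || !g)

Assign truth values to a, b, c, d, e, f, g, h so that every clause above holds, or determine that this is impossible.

Case d = false:
Case h = true:
Case b = false:
From the singleton clause (!f), f = false.
From the singleton clause (!a), a = false.
Case g = true:
From the singleton clause (c), c = true.
Every clause is now satisfied; e is unconstrained.

a: false,  b: false,  c: true,  d: false,  e: false,  f: false,  g: true,  h: true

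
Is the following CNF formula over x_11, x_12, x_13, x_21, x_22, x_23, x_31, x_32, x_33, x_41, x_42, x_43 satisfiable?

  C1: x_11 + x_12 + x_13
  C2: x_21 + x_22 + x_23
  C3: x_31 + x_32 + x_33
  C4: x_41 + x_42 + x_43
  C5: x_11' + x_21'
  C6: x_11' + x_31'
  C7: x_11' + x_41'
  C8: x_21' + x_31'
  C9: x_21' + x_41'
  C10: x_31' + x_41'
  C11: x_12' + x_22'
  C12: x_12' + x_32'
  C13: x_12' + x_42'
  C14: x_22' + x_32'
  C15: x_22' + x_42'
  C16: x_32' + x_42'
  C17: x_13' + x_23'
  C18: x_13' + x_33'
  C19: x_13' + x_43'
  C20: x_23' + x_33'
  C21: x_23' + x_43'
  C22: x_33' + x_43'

Case x_11 = 0:
Case x_12 = 1:
From the singleton clause (x_22'), x_22 = 0.
From the singleton clause (x_32'), x_32 = 0.
From the singleton clause (x_42'), x_42 = 0.
Case x_21 = 1:
From the singleton clause (x_31'), x_31 = 0.
From the singleton clause (x_33), x_33 = 1.
From the singleton clause (x_41'), x_41 = 0.
From the singleton clause (x_43), x_43 = 1.
But (x_43') is also a unit clause — contradiction.
That branch fails; take x_21 = 0 instead.
From the singleton clause (x_23), x_23 = 1.
From the singleton clause (x_13'), x_13 = 0.
From the singleton clause (x_33'), x_33 = 0.
From the singleton clause (x_31), x_31 = 1.
From the singleton clause (x_41'), x_41 = 0.
From the singleton clause (x_43), x_43 = 1.
But (x_43') is also a unit clause — contradiction.
Both values of x_21 lead to a conflict.
That branch fails; take x_12 = 0 instead.
From the singleton clause (x_13), x_13 = 1.
From the singleton clause (x_23'), x_23 = 0.
From the singleton clause (x_33'), x_33 = 0.
From the singleton clause (x_43'), x_43 = 0.
Case x_21 = 1:
From the singleton clause (x_31'), x_31 = 0.
From the singleton clause (x_32), x_32 = 1.
From the singleton clause (x_41'), x_41 = 0.
From the singleton clause (x_42), x_42 = 1.
But (x_42') is also a unit clause — contradiction.
That branch fails; take x_21 = 0 instead.
From the singleton clause (x_22), x_22 = 1.
From the singleton clause (x_32'), x_32 = 0.
From the singleton clause (x_31), x_31 = 1.
From the singleton clause (x_41'), x_41 = 0.
From the singleton clause (x_42), x_42 = 1.
But (x_42') is also a unit clause — contradiction.
Both values of x_21 lead to a conflict.
Both values of x_12 lead to a conflict.
That branch fails; take x_11 = 1 instead.
From the singleton clause (x_21'), x_21 = 0.
From the singleton clause (x_31'), x_31 = 0.
From the singleton clause (x_41'), x_41 = 0.
Case x_22 = 1:
From the singleton clause (x_12'), x_12 = 0.
From the singleton clause (x_32'), x_32 = 0.
From the singleton clause (x_33), x_33 = 1.
From the singleton clause (x_42'), x_42 = 0.
From the singleton clause (x_43), x_43 = 1.
But (x_43') is also a unit clause — contradiction.
That branch fails; take x_22 = 0 instead.
From the singleton clause (x_23), x_23 = 1.
From the singleton clause (x_13'), x_13 = 0.
From the singleton clause (x_33'), x_33 = 0.
From the singleton clause (x_32), x_32 = 1.
From the singleton clause (x_12'), x_12 = 0.
From the singleton clause (x_42'), x_42 = 0.
From the singleton clause (x_43), x_43 = 1.
But (x_43') is also a unit clause — contradiction.
Both values of x_22 lead to a conflict.
Both values of x_11 lead to a conflict.
No assignment satisfies every clause.

Unsatisfiable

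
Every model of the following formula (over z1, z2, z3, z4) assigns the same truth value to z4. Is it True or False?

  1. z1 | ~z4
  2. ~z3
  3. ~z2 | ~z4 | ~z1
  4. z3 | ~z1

Suppose z4 = 1.
From the singleton clause (z1), z1 = 1.
From the singleton clause (~z3), z3 = 0.
But (z3) is also a unit clause — contradiction.
So every satisfying assignment has z4 = False.

False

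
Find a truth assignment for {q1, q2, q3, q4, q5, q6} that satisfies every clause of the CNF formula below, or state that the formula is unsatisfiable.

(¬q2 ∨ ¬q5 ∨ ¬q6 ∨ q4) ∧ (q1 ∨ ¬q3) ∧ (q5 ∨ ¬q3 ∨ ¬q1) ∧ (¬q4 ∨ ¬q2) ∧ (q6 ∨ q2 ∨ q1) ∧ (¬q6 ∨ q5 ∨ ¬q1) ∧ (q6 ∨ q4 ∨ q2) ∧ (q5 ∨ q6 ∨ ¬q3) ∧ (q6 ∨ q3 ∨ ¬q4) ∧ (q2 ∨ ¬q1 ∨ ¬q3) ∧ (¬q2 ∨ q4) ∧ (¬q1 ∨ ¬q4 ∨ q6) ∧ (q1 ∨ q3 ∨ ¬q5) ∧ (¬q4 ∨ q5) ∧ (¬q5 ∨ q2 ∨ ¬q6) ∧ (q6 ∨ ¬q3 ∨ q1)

Branch on q1: set q1 = False.
Unit clause (¬q3) forces q3 = False.
Unit clause (¬q5) forces q5 = False.
Unit clause (¬q4) forces q4 = False.
Unit clause (¬q2) forces q2 = False.
Unit clause (q6) forces q6 = True.
Every clause now holds.

q1 ↦ False,  q2 ↦ False,  q3 ↦ False,  q4 ↦ False,  q5 ↦ False,  q6 ↦ True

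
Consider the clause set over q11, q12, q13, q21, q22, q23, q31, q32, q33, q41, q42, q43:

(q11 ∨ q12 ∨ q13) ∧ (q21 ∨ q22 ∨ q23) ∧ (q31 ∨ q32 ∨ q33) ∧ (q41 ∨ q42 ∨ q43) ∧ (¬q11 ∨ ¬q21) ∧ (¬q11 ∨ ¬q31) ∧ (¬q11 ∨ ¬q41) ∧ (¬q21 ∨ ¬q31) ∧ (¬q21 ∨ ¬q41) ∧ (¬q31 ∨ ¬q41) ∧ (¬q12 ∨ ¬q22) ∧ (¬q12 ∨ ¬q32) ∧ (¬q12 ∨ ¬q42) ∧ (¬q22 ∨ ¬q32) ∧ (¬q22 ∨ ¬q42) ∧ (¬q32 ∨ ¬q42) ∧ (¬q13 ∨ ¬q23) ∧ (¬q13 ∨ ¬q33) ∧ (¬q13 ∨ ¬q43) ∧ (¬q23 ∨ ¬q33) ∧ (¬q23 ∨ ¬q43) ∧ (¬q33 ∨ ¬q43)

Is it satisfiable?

Unsatisfiable

Branch on q11: set q11 = False.
Branch on q12: set q12 = True.
From the singleton clause (¬q22), q22 = False.
From the singleton clause (¬q32), q32 = False.
From the singleton clause (¬q42), q42 = False.
Branch on q21: set q21 = True.
From the singleton clause (¬q31), q31 = False.
From the singleton clause (q33), q33 = True.
From the singleton clause (¬q41), q41 = False.
From the singleton clause (q43), q43 = True.
But (¬q43) is also a unit clause — contradiction.
Backtrack on q21: now try q21 = False.
From the singleton clause (q23), q23 = True.
From the singleton clause (¬q13), q13 = False.
From the singleton clause (¬q33), q33 = False.
From the singleton clause (q31), q31 = True.
From the singleton clause (¬q41), q41 = False.
From the singleton clause (q43), q43 = True.
But (¬q43) is also a unit clause — contradiction.
Neither q21 = True nor q21 = False works.
Backtrack on q12: now try q12 = False.
From the singleton clause (q13), q13 = True.
From the singleton clause (¬q23), q23 = False.
From the singleton clause (¬q33), q33 = False.
From the singleton clause (¬q43), q43 = False.
Branch on q21: set q21 = True.
From the singleton clause (¬q31), q31 = False.
From the singleton clause (q32), q32 = True.
From the singleton clause (¬q41), q41 = False.
From the singleton clause (q42), q42 = True.
But (¬q42) is also a unit clause — contradiction.
Backtrack on q21: now try q21 = False.
From the singleton clause (q22), q22 = True.
From the singleton clause (¬q32), q32 = False.
From the singleton clause (q31), q31 = True.
From the singleton clause (¬q41), q41 = False.
From the singleton clause (q42), q42 = True.
But (¬q42) is also a unit clause — contradiction.
Neither q21 = True nor q21 = False works.
Neither q12 = True nor q12 = False works.
Backtrack on q11: now try q11 = True.
From the singleton clause (¬q21), q21 = False.
From the singleton clause (¬q31), q31 = False.
From the singleton clause (¬q41), q41 = False.
Branch on q22: set q22 = True.
From the singleton clause (¬q12), q12 = False.
From the singleton clause (¬q32), q32 = False.
From the singleton clause (q33), q33 = True.
From the singleton clause (¬q42), q42 = False.
From the singleton clause (q43), q43 = True.
But (¬q43) is also a unit clause — contradiction.
Backtrack on q22: now try q22 = False.
From the singleton clause (q23), q23 = True.
From the singleton clause (¬q13), q13 = False.
From the singleton clause (¬q33), q33 = False.
From the singleton clause (q32), q32 = True.
From the singleton clause (¬q12), q12 = False.
From the singleton clause (¬q42), q42 = False.
From the singleton clause (q43), q43 = True.
But (¬q43) is also a unit clause — contradiction.
Neither q22 = True nor q22 = False works.
Neither q11 = True nor q11 = False works.
No assignment satisfies every clause.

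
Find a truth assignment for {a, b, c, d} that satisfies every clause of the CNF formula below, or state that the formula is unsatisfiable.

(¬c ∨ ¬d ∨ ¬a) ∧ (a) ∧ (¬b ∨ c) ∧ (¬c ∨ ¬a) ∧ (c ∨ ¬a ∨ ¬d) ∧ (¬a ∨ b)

(a) alone gives a = True.
(¬c) alone gives c = False.
(¬b) alone gives b = False.
That conflicts with the unit clause (b).

UNSATISFIABLE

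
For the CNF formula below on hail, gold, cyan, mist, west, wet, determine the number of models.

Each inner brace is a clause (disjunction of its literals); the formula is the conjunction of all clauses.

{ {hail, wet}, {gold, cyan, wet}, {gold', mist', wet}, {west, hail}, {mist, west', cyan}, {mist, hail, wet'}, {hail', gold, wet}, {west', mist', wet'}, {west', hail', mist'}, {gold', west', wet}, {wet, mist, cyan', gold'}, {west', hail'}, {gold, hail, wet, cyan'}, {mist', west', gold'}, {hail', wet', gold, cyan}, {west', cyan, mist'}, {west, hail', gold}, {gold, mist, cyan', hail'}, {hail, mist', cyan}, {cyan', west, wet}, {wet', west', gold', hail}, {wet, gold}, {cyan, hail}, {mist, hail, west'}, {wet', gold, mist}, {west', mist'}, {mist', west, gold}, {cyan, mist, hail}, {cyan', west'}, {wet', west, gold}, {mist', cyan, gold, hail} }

5

There are 2^6 = 64 truth assignments over (hail, gold, cyan, mist, west, wet).
Split on west. With west = 1, the clauses containing west are satisfied and west' drops from the rest; 0 of the 2^5 = 32 assignments to the other variables satisfy what remains.
With west = 0, by the same count on the reduced clause set, 5 assignments work.
(One model: hail=T, gold=T, cyan=F, mist=F, west=F, wet=F.)
Total: 0 + 5 = 5.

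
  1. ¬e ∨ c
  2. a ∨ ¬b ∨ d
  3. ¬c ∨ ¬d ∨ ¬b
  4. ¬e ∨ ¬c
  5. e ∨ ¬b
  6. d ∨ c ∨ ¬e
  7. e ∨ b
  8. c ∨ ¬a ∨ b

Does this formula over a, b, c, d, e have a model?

Unsatisfiable

Case e = False:
The clause (¬b) is unit, so b = False.
But (b) is also a unit clause — contradiction.
Undo e and try e = True.
The clause (c) is unit, so c = True.
But (¬c) is also a unit clause — contradiction.
Neither e = True nor e = False works.
No assignment satisfies every clause.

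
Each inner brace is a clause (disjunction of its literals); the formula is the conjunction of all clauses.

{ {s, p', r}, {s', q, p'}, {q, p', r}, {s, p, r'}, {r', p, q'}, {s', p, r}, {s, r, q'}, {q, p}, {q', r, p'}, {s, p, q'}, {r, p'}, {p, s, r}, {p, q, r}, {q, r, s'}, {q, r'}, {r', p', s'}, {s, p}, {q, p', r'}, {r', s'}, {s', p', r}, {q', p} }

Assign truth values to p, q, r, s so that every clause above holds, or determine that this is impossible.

Case q = 1:
(p) alone gives p = 1.
(r) alone gives r = 1.
(s') alone gives s = 0.
This assignment satisfies each clause.

p=1, q=1, r=1, s=0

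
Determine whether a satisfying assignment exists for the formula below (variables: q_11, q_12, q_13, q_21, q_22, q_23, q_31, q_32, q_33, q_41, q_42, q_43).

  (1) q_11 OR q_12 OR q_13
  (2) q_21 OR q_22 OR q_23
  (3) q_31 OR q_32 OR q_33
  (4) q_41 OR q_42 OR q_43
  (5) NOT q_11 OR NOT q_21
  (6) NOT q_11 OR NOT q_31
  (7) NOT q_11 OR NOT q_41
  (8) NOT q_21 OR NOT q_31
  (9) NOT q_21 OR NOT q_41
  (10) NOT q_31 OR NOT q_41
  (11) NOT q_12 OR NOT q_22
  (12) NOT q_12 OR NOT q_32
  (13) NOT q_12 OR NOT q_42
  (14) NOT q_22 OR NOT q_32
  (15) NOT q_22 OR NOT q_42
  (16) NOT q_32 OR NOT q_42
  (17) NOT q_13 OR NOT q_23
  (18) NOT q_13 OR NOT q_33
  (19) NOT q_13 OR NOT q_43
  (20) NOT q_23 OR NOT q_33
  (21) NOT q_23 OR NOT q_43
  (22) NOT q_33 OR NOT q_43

Unsatisfiable

Branch on q_11: set q_11 = false.
Branch on q_12: set q_12 = true.
The clause (NOT q_22) is unit, so q_22 = false.
The clause (NOT q_32) is unit, so q_32 = false.
The clause (NOT q_42) is unit, so q_42 = false.
Branch on q_21: set q_21 = true.
The clause (NOT q_31) is unit, so q_31 = false.
The clause (q_33) is unit, so q_33 = true.
The clause (NOT q_41) is unit, so q_41 = false.
The clause (q_43) is unit, so q_43 = true.
That conflicts with the unit clause (NOT q_43).
Backtrack on q_21: now try q_21 = false.
The clause (q_23) is unit, so q_23 = true.
The clause (NOT q_13) is unit, so q_13 = false.
The clause (NOT q_33) is unit, so q_33 = false.
The clause (q_31) is unit, so q_31 = true.
The clause (NOT q_41) is unit, so q_41 = false.
The clause (q_43) is unit, so q_43 = true.
That conflicts with the unit clause (NOT q_43).
Both values of q_21 lead to a conflict.
Backtrack on q_12: now try q_12 = false.
The clause (q_13) is unit, so q_13 = true.
The clause (NOT q_23) is unit, so q_23 = false.
The clause (NOT q_33) is unit, so q_33 = false.
The clause (NOT q_43) is unit, so q_43 = false.
Branch on q_21: set q_21 = true.
The clause (NOT q_31) is unit, so q_31 = false.
The clause (q_32) is unit, so q_32 = true.
The clause (NOT q_41) is unit, so q_41 = false.
The clause (q_42) is unit, so q_42 = true.
That conflicts with the unit clause (NOT q_42).
Backtrack on q_21: now try q_21 = false.
The clause (q_22) is unit, so q_22 = true.
The clause (NOT q_32) is unit, so q_32 = false.
The clause (q_31) is unit, so q_31 = true.
The clause (NOT q_41) is unit, so q_41 = false.
The clause (q_42) is unit, so q_42 = true.
That conflicts with the unit clause (NOT q_42).
Both values of q_21 lead to a conflict.
Both values of q_12 lead to a conflict.
Backtrack on q_11: now try q_11 = true.
The clause (NOT q_21) is unit, so q_21 = false.
The clause (NOT q_31) is unit, so q_31 = false.
The clause (NOT q_41) is unit, so q_41 = false.
Branch on q_22: set q_22 = true.
The clause (NOT q_12) is unit, so q_12 = false.
The clause (NOT q_32) is unit, so q_32 = false.
The clause (q_33) is unit, so q_33 = true.
The clause (NOT q_42) is unit, so q_42 = false.
The clause (q_43) is unit, so q_43 = true.
That conflicts with the unit clause (NOT q_43).
Backtrack on q_22: now try q_22 = false.
The clause (q_23) is unit, so q_23 = true.
The clause (NOT q_13) is unit, so q_13 = false.
The clause (NOT q_33) is unit, so q_33 = false.
The clause (q_32) is unit, so q_32 = true.
The clause (NOT q_12) is unit, so q_12 = false.
The clause (NOT q_42) is unit, so q_42 = false.
The clause (q_43) is unit, so q_43 = true.
That conflicts with the unit clause (NOT q_43).
Both values of q_22 lead to a conflict.
Both values of q_11 lead to a conflict.
No assignment satisfies every clause.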